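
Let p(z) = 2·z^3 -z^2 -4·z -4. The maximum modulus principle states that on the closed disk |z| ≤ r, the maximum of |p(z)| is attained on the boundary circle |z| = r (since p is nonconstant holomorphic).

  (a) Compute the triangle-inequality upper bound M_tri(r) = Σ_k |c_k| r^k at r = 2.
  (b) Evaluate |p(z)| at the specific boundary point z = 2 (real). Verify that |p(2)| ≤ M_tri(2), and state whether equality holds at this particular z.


Coefficients: c_0 = -4, c_1 = -4, c_2 = -1, c_3 = 2. Radius r = 2.
Part (a). Triangle bound: M_tri(r) = Σ_k |c_k| r^k
  = |-4|·2^0 + |-4|·2^1 + |-1|·2^2 + |2|·2^3
  = 4 + 8 + 4 + 16 = 32.
This bounds M(r) := max_{|z|=r} |p(z)| from above; equality holds iff all terms c_k z^k can be made to align in phase at a single z on |z|=r.
Part (b). At z = 2 (real, on the circle |z| = r):
  p(2) = (-4)·2^0 + (-4)·2^1 + (-1)·2^2 + (2)·2^3 = 0.
  |p(2)| = 0.
Check: |p(2)| = 0 ≤ 32 = M_tri(2). ✓ Equality does not hold at z = 2 (the coefficients have mixed signs, so the terms do not all align in phase there).

M_tri(2) = 32; |p(2)| = 0; equality at z=2: no.


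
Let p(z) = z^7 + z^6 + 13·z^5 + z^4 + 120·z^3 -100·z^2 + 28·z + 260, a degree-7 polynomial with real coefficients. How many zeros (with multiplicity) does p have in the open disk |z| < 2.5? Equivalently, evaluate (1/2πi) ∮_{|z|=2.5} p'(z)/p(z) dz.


The zeros of p are: (1 + 1i), (1 - 1i), (1 + 3i), (1 - 3i), (-2 + 3i), (-2 - 3i), -1.
Their magnitudes are: 1.414, 1.414, 3.162, 3.162, 3.606, 3.606, 1.
Zeros with |z| < R = 2.5: (1 + 1i), (1 - 1i), -1.
Count = 3.
By the argument principle, (1/2πi) ∮_{|z|=R} p'(z)/p(z) dz equals exactly this count.

Number of zeros inside |z| < 2.5: 3.


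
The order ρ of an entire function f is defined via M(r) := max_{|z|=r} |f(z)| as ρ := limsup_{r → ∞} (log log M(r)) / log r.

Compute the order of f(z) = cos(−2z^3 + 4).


Write cos(w) = (e^{iw} ± e^{−iw})/(2 or 2i), so |cos(w)| ≤ e^{|w|}. With w = −2z^3 + 4, |w| ≤ 2r^3 + 4 on |z|=r, giving M(r) ≤ e^{2r^3 + 4} and ρ ≤ 3. For the lower bound, choose z on |z|=r with -2z^3 purely imaginary of modulus 2r^3; then |cos(−2z^3 + 4)| grows like e^{2r^3}/2, so ρ ≥ 3. Hence ρ = 3.
Therefore ρ = 3.

Order ρ = 3.


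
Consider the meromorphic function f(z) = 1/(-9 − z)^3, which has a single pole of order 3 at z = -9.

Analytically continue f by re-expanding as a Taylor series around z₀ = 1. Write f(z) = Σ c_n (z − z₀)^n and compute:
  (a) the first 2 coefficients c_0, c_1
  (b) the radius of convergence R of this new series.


Let w = z − z₀, so z = z₀ + w.
Then -9 − z = -9 − (z₀ + w) = (-9 − z₀) − w = -10 − w.
f(z) = 1/(-10 − w)^3 = (1/(-10)^3) · (1 − w/(-10))^{−3}.
By the binomial series (1−u)^{−3} = Σ_{n≥0} C(n+2, 2) u^n for |u|<1, with u = w/(-10):
  c_n = C(n+2, 2) / (-10)^(n+3).
  c_0 = 1/(-10)^3 = -1/1000.
  c_1 = 3/(-10)^4 = 3/10000.
The series is valid for |w/d| < 1, i.e. |z − z₀| < |d|.
Radius of convergence: R = |-9 − z₀| = |-10| = 10 (distance from z₀ to the singularity z = -9).

c_0 = -1/1000, c_1 = 3/10000; R = 10.


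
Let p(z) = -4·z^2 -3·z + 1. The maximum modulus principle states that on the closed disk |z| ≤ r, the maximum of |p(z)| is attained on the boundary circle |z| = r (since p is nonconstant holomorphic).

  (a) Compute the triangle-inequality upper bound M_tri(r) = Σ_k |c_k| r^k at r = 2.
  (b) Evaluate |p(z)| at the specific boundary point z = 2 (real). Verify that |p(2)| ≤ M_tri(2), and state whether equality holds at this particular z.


Coefficients: c_0 = 1, c_1 = -3, c_2 = -4. Radius r = 2.
Part (a). Triangle bound: M_tri(r) = Σ_k |c_k| r^k
  = |1|·2^0 + |-3|·2^1 + |-4|·2^2
  = 1 + 6 + 16 = 23.
This bounds M(r) := max_{|z|=r} |p(z)| from above; equality holds iff all terms c_k z^k can be made to align in phase at a single z on |z|=r.
Part (b). At z = 2 (real, on the circle |z| = r):
  p(2) = (1)·2^0 + (-3)·2^1 + (-4)·2^2 = -21.
  |p(2)| = 21.
Check: |p(2)| = 21 ≤ 23 = M_tri(2). ✓ Equality does not hold at z = 2 (the coefficients have mixed signs, so the terms do not all align in phase there).

M_tri(2) = 23; |p(2)| = 21; equality at z=2: no.


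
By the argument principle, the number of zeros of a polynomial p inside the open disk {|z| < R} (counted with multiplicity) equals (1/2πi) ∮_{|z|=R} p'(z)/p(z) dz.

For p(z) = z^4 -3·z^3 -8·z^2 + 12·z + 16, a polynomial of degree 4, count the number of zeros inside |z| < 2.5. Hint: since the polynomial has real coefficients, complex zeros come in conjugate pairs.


The zeros of p are: -2, -1, 4, 2.
Their magnitudes are: 2, 1, 4, 2.
Zeros with |z| < R = 2.5: -2, -1, 2.
Count = 3.
By the argument principle, (1/2πi) ∮_{|z|=R} p'(z)/p(z) dz equals exactly this count.

Number of zeros inside |z| < 2.5: 3.


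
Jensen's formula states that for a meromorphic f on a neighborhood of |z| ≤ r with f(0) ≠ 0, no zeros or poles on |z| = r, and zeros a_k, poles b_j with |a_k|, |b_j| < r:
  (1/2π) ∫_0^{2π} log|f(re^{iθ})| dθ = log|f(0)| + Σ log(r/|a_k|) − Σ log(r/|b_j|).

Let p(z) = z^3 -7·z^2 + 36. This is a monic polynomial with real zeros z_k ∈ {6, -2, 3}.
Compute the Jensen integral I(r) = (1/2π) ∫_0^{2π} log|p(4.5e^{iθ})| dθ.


Zeros: -2, 3, 6; r = 4.5.
Inside |z| < r: -2, 3. Outside (|z| ≥ r): 6.
p(0) = 36, so log|p(0)| = log(36) = 3.5835.
Apply Jensen: I(r) = log|p(0)| + Σ_k log(r/|z_k|), summed over zeros inside |z| < r.
  log(r/|z_k|) for z_k = -2: log(4.5/2) = 0.8109
  log(r/|z_k|) for z_k = 3: log(4.5/3) = 0.4055
  Outside zeros (6) contribute nothing to the Jensen sum.
Sum over inside zeros: 1.2164.
I(r) = log|p(0)| + (inside sum) = 3.5835 + 1.2164 = 4.7999.
Note: since some zeros are outside |z| ≤ r, the simplified n·log(r) form does NOT apply — only the inside zeros contribute.

I(r) ≈ 4.7999.


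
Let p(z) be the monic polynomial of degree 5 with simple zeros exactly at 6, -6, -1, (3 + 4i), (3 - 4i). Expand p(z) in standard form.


The polynomial is p(z) = ∏_{α ∈ S} (z − α), where S = {6, -6, -1, (3 + 4i), (3 - 4i)}.
Expanding the product yields: p(z) = z^5 -5·z^4 -17·z^3 + 205·z^2 -684·z -900.
Note conjugate pairs combine to real quadratics: (z − (3+4i))(z − (3−4i)) = z² − 6z + 25.
The resulting polynomial has degree 5 and real coefficients as required.

p(z) = z^5 -5·z^4 -17·z^3 + 205·z^2 -684·z -900.


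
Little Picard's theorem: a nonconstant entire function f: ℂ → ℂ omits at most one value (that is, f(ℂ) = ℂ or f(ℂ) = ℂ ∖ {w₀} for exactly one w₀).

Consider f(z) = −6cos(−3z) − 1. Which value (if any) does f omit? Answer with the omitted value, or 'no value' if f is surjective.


Little Picard bounds the complement of f(ℂ) to at most one point.
cos is entire and surjective onto ℂ: for every w ∈ ℂ, cos(ζ) = w has a solution ζ ∈ ℂ (e.g., via the complex inverse arccos). With ζ = −3z this gives z = ζ/(-3). Then -6·cos(−3z) takes every value in -6·ℂ = ℂ, and adding -1 is a bijection of ℂ. So f is surjective and omits no value. (Note: only on the real line is cos bounded by [−1, 1].)

Omitted value: no value.


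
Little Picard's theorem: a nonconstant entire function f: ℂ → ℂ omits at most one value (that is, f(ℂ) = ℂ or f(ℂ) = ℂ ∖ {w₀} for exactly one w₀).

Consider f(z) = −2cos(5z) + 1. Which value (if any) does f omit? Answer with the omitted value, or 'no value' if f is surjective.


Little Picard bounds the complement of f(ℂ) to at most one point.
cos is entire and surjective onto ℂ: for every w ∈ ℂ, cos(ζ) = w has a solution ζ ∈ ℂ (e.g., via the complex inverse arccos). With ζ = 5z this gives z = ζ/(5). Then -2·cos(5z) takes every value in -2·ℂ = ℂ, and adding 1 is a bijection of ℂ. So f is surjective and omits no value. (Note: only on the real line is cos bounded by [−1, 1].)

Omitted value: no value.


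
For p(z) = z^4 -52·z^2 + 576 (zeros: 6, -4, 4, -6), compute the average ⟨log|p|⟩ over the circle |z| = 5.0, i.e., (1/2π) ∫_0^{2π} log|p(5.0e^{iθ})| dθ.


Zeros: -6, -4, 4, 6; r = 5.0.
Inside |z| < r: -4, 4. Outside (|z| ≥ r): -6, 6.
p(0) = 576, so log|p(0)| = log(576) = 6.3561.
Apply Jensen: I(r) = log|p(0)| + Σ_k log(r/|z_k|), summed over zeros inside |z| < r.
  log(r/|z_k|) for z_k = -4: log(5.0/4) = 0.2231
  log(r/|z_k|) for z_k = 4: log(5.0/4) = 0.2231
  Outside zeros (-6, 6) contribute nothing to the Jensen sum.
Sum over inside zeros: 0.4463.
I(r) = log|p(0)| + (inside sum) = 6.3561 + 0.4463 = 6.8024.
Note: since some zeros are outside |z| ≤ r, the simplified n·log(r) form does NOT apply — only the inside zeros contribute.

I(r) ≈ 6.8024.


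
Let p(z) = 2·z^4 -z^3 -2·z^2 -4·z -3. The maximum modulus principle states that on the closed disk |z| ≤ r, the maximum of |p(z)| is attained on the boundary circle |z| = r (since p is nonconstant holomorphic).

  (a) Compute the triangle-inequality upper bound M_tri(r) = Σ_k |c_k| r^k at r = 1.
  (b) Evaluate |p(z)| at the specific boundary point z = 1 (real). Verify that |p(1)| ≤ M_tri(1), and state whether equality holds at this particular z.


Coefficients: c_0 = -3, c_1 = -4, c_2 = -2, c_3 = -1, c_4 = 2. Radius r = 1.
Part (a). Triangle bound: M_tri(r) = Σ_k |c_k| r^k
  = |-3|·1^0 + |-4|·1^1 + |-2|·1^2 + |-1|·1^3 + |2|·1^4
  = 3 + 4 + 2 + 1 + 2 = 12.
This bounds M(r) := max_{|z|=r} |p(z)| from above; equality holds iff all terms c_k z^k can be made to align in phase at a single z on |z|=r.
Part (b). At z = 1 (real, on the circle |z| = r):
  p(1) = (-3)·1^0 + (-4)·1^1 + (-2)·1^2 + (-1)·1^3 + (2)·1^4 = -8.
  |p(1)| = 8.
Check: |p(1)| = 8 ≤ 12 = M_tri(1). ✓ Equality does not hold at z = 1 (the coefficients have mixed signs, so the terms do not all align in phase there).

M_tri(1) = 12; |p(1)| = 8; equality at z=1: no.


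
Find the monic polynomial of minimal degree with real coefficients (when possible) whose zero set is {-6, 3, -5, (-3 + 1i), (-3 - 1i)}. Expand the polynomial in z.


The polynomial is p(z) = ∏_{α ∈ S} (z − α), where S = {-6, 3, -5, (-3 + 1i), (-3 - 1i)}.
Expanding the product yields: p(z) = z^5 + 14·z^4 + 55·z^3 -28·z^2 -570·z -900.
Note conjugate pairs combine to real quadratics: (z − (-3+1i))(z − (-3−1i)) = z² + 6z + 10.
The resulting polynomial has degree 5 and real coefficients as required.

p(z) = z^5 + 14·z^4 + 55·z^3 -28·z^2 -570·z -900.


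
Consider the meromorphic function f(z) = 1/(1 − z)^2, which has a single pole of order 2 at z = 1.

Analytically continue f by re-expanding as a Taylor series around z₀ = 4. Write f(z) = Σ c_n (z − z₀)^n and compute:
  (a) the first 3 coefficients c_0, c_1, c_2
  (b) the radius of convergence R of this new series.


Let w = z − z₀, so z = z₀ + w.
Then 1 − z = 1 − (z₀ + w) = (1 − z₀) − w = -3 − w.
f(z) = 1/(-3 − w)^2 = (1/(-3)^2) · (1 − w/(-3))^{−2}.
By the binomial series (1−u)^{−2} = Σ_{n≥0} C(n+1, 1) u^n for |u|<1, with u = w/(-3):
  c_n = C(n+1, 1) / (-3)^(n+2).
  c_0 = 1/(-3)^2 = 1/9.
  c_1 = 2/(-3)^3 = -2/27.
  c_2 = 3/(-3)^4 = 1/27.
The series is valid for |w/d| < 1, i.e. |z − z₀| < |d|.
Radius of convergence: R = |1 − z₀| = |-3| = 3 (distance from z₀ to the singularity z = 1).

c_0 = 1/9, c_1 = -2/27, c_2 = 1/27; R = 3.


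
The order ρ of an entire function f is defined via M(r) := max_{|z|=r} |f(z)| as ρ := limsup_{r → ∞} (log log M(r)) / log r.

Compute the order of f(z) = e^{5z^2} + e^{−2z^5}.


Each summand is entire of order 2 and 5 respectively (as in the single-exponential case). The order of a sum is at most the max of the orders, so ρ ≤ 5. For the lower bound: on |z|=r choose arg z so that -2z^5 is real positive; then |e^{-2z^5}| = e^{2r^5} while |e^{5z^2}| ≤ e^{5r^2} = o(e^{2r^5}). So |f| ≥ e^{2r^5}(1 − o(1)) and ρ ≥ 5. Hence ρ = max(2, 5) = 5.
Therefore ρ = 5.

Order ρ = 5.


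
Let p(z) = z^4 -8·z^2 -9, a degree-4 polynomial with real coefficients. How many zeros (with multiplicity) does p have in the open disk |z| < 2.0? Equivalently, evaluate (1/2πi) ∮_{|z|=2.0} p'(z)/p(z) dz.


The zeros of p are: 3, (0 + 1i), (0 - 1i), -3.
Their magnitudes are: 3, 1, 1, 3.
Zeros with |z| < R = 2.0: (0 + 1i), (0 - 1i).
Count = 2.
By the argument principle, (1/2πi) ∮_{|z|=R} p'(z)/p(z) dz equals exactly this count.

Number of zeros inside |z| < 2.0: 2.


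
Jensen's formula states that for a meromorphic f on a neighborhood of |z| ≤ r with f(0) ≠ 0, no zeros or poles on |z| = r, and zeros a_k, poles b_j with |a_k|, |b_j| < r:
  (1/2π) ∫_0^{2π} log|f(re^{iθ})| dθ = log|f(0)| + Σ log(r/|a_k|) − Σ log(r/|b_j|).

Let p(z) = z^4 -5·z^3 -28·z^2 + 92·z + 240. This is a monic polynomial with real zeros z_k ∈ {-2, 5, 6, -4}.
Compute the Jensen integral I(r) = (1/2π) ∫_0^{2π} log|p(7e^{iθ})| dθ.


Zeros: -4, -2, 5, 6; r = 7.
Inside |z| < r: -4, -2, 5, 6. Outside (|z| ≥ r): ∅.
p(0) = 240, so log|p(0)| = log(240) = 5.4806.
Apply Jensen: I(r) = log|p(0)| + Σ_k log(r/|z_k|), summed over zeros inside |z| < r.
  log(r/|z_k|) for z_k = -2: log(7/2) = 1.2528
  log(r/|z_k|) for z_k = 5: log(7/5) = 0.3365
  log(r/|z_k|) for z_k = 6: log(7/6) = 0.1542
  log(r/|z_k|) for z_k = -4: log(7/4) = 0.5596
Sum over inside zeros: 2.3030.
I(r) = log|p(0)| + (inside sum) = 5.4806 + 2.3030 = 7.7836.
Closed form (all zeros inside, monic): I(r) = n·log(r) = 4·log(7) = 7.7836. ✓

I(r) ≈ 7.7836.


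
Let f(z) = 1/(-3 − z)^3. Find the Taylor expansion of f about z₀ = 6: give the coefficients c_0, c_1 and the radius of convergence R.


Let w = z − z₀, so z = z₀ + w.
Then -3 − z = -3 − (z₀ + w) = (-3 − z₀) − w = -9 − w.
f(z) = 1/(-9 − w)^3 = (1/(-9)^3) · (1 − w/(-9))^{−3}.
By the binomial series (1−u)^{−3} = Σ_{n≥0} C(n+2, 2) u^n for |u|<1, with u = w/(-9):
  c_n = C(n+2, 2) / (-9)^(n+3).
  c_0 = 1/(-9)^3 = -1/729.
  c_1 = 3/(-9)^4 = 1/2187.
The series is valid for |w/d| < 1, i.e. |z − z₀| < |d|.
Radius of convergence: R = |-3 − z₀| = |-9| = 9 (distance from z₀ to the singularity z = -3).

c_0 = -1/729, c_1 = 1/2187; R = 9.


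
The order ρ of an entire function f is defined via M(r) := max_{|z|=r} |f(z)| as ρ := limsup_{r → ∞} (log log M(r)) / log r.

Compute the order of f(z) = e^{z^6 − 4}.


|e^{z^6 − 4}| = e^{Re(1·z^6) + -4} ≤ e^{1|z|^6 + -4} = e^{1r^6 + -4} on |z| = r, so ρ ≤ 6. Choosing z on |z|=r so that 1·z^6 is real positive (always possible by picking arg z appropriately) gives |f(z)| = e^{1r^6 + -4}, matching the bound. The additive constant -4 does not affect log log M(r) ~ 6·log r. Hence ρ = 6.
Therefore ρ = 6.

Order ρ = 6.


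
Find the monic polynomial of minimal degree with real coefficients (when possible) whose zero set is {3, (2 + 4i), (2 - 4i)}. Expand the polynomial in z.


The polynomial is p(z) = ∏_{α ∈ S} (z − α), where S = {3, (2 + 4i), (2 - 4i)}.
Expanding the product yields: p(z) = z^3 -7·z^2 + 32·z -60.
Note conjugate pairs combine to real quadratics: (z − (2+4i))(z − (2−4i)) = z² − 4z + 20.
The resulting polynomial has degree 3 and real coefficients as required.

p(z) = z^3 -7·z^2 + 32·z -60.


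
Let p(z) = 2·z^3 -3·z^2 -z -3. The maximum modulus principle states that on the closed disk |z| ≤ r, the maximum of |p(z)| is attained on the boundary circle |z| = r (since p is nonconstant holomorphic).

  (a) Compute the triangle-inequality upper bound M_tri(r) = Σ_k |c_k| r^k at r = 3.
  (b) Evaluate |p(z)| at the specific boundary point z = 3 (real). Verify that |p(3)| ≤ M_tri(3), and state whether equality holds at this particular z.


Coefficients: c_0 = -3, c_1 = -1, c_2 = -3, c_3 = 2. Radius r = 3.
Part (a). Triangle bound: M_tri(r) = Σ_k |c_k| r^k
  = |-3|·3^0 + |-1|·3^1 + |-3|·3^2 + |2|·3^3
  = 3 + 3 + 27 + 54 = 87.
This bounds M(r) := max_{|z|=r} |p(z)| from above; equality holds iff all terms c_k z^k can be made to align in phase at a single z on |z|=r.
Part (b). At z = 3 (real, on the circle |z| = r):
  p(3) = (-3)·3^0 + (-1)·3^1 + (-3)·3^2 + (2)·3^3 = 21.
  |p(3)| = 21.
Check: |p(3)| = 21 ≤ 87 = M_tri(3). ✓ Equality does not hold at z = 3 (the coefficients have mixed signs, so the terms do not all align in phase there).

M_tri(3) = 87; |p(3)| = 21; equality at z=3: no.


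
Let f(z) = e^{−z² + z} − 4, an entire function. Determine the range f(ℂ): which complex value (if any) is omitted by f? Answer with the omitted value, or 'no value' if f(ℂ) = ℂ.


Little Picard bounds the complement of f(ℂ) to at most one point.
The exponent g(z) = −z² + z is a nonconstant polynomial, hence surjective onto ℂ. So e^{g(z)} takes every value in {e^w : w ∈ ℂ} = ℂ ∖ {0}. Adding -4 shifts the range to ℂ ∖ {-4}. f omits exactly -4.

Omitted value: -4.


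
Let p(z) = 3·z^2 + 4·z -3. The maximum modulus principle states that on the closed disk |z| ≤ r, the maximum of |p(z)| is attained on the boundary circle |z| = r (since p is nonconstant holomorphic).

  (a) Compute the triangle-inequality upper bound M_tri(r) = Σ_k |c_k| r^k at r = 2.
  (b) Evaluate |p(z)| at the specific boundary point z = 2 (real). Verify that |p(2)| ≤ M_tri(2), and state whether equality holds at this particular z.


Coefficients: c_0 = -3, c_1 = 4, c_2 = 3. Radius r = 2.
Part (a). Triangle bound: M_tri(r) = Σ_k |c_k| r^k
  = |-3|·2^0 + |4|·2^1 + |3|·2^2
  = 3 + 8 + 12 = 23.
This bounds M(r) := max_{|z|=r} |p(z)| from above; equality holds iff all terms c_k z^k can be made to align in phase at a single z on |z|=r.
Part (b). At z = 2 (real, on the circle |z| = r):
  p(2) = (-3)·2^0 + (4)·2^1 + (3)·2^2 = 17.
  |p(2)| = 17.
Check: |p(2)| = 17 ≤ 23 = M_tri(2). ✓ Equality does not hold at z = 2 (the coefficients have mixed signs, so the terms do not all align in phase there).

M_tri(2) = 23; |p(2)| = 17; equality at z=2: no.


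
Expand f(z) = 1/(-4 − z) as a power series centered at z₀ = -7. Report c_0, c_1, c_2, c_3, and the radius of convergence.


Let w = z − z₀, so z = z₀ + w.
Then -4 − z = -4 − (z₀ + w) = (-4 − z₀) − w = 3 − w.
f(z) = 1/(3 − w) = (1/(3)) · 1/(1 − w/(3)) = Σ_{n≥0} w^n / (3)^(n+1).
So c_n = 1/(3)^(n+1):
  c_0 = 1/(3)^1 = 1/3.
  c_1 = 1/(3)^2 = 1/9.
  c_2 = 1/(3)^3 = 1/27.
  c_3 = 1/(3)^4 = 1/81.
The series is valid for |w/d| < 1, i.e. |z − z₀| < |d|.
Radius of convergence: R = |-4 − z₀| = |3| = 3 (distance from z₀ to the singularity z = -4).

c_0 = 1/3, c_1 = 1/9, c_2 = 1/27, c_3 = 1/81; R = 3.


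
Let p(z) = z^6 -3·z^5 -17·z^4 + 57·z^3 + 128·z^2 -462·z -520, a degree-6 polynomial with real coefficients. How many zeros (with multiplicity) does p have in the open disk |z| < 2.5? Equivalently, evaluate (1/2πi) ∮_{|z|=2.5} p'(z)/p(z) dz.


The zeros of p are: -1, (-3 + 1i), (-3 - 1i), 4, (3 + 2i), (3 - 2i).
Their magnitudes are: 1, 3.162, 3.162, 4, 3.606, 3.606.
Zeros with |z| < R = 2.5: -1.
Count = 1.
By the argument principle, (1/2πi) ∮_{|z|=R} p'(z)/p(z) dz equals exactly this count.

Number of zeros inside |z| < 2.5: 1.


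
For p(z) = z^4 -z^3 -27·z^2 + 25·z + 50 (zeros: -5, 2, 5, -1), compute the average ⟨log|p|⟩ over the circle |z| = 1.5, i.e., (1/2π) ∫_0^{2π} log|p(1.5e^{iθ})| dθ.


Zeros: -5, -1, 2, 5; r = 1.5.
Inside |z| < r: -1. Outside (|z| ≥ r): -5, 2, 5.
p(0) = 50, so log|p(0)| = log(50) = 3.9120.
Apply Jensen: I(r) = log|p(0)| + Σ_k log(r/|z_k|), summed over zeros inside |z| < r.
  log(r/|z_k|) for z_k = -1: log(1.5/1) = 0.4055
  Outside zeros (-5, 2, 5) contribute nothing to the Jensen sum.
Sum over inside zeros: 0.4055.
I(r) = log|p(0)| + (inside sum) = 3.9120 + 0.4055 = 4.3175.
Note: since some zeros are outside |z| ≤ r, the simplified n·log(r) form does NOT apply — only the inside zeros contribute.

I(r) ≈ 4.3175.


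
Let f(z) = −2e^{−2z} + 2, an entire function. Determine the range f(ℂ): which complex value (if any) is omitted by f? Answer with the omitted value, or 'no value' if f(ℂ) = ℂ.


Little Picard bounds the complement of f(ℂ) to at most one point.
e^{−2z} is never zero on ℂ, so -2·e^{−2z} takes every value in ℂ ∖ {0}. Adding 2 shifts the range to ℂ ∖ {2}. Thus f omits exactly the value 2.

Omitted value: 2.


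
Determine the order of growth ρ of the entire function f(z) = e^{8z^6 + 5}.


|e^{8z^6 + 5}| = e^{Re(8·z^6) + 5} ≤ e^{8|z|^6 + 5} = e^{8r^6 + 5} on |z| = r, so ρ ≤ 6. Choosing z on |z|=r so that 8·z^6 is real positive (always possible by picking arg z appropriately) gives |f(z)| = e^{8r^6 + 5}, matching the bound. The additive constant 5 does not affect log log M(r) ~ 6·log r. Hence ρ = 6.
Therefore ρ = 6.

Order ρ = 6.


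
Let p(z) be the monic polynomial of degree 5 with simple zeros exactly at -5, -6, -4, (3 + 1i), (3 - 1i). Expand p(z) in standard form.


The polynomial is p(z) = ∏_{α ∈ S} (z − α), where S = {-5, -6, -4, (3 + 1i), (3 - 1i)}.
Expanding the product yields: p(z) = z^5 + 9·z^4 -6·z^3 -174·z^2 + 20·z + 1200.
Note conjugate pairs combine to real quadratics: (z − (3+1i))(z − (3−1i)) = z² − 6z + 10.
The resulting polynomial has degree 5 and real coefficients as required.

p(z) = z^5 + 9·z^4 -6·z^3 -174·z^2 + 20·z + 1200.


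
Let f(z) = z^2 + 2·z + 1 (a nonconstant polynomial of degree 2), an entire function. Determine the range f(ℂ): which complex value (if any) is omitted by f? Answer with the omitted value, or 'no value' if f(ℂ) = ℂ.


Little Picard bounds the complement of f(ℂ) to at most one point.
For every w ∈ ℂ, the equation p(z) − w = 0 is a nonconstant polynomial in z and hence has at least one root by the fundamental theorem of algebra. So p is surjective onto ℂ, omitting no value.

Omitted value: no value.


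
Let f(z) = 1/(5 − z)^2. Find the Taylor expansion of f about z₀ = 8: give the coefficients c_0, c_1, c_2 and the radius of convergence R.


Let w = z − z₀, so z = z₀ + w.
Then 5 − z = 5 − (z₀ + w) = (5 − z₀) − w = -3 − w.
f(z) = 1/(-3 − w)^2 = (1/(-3)^2) · (1 − w/(-3))^{−2}.
By the binomial series (1−u)^{−2} = Σ_{n≥0} C(n+1, 1) u^n for |u|<1, with u = w/(-3):
  c_n = C(n+1, 1) / (-3)^(n+2).
  c_0 = 1/(-3)^2 = 1/9.
  c_1 = 2/(-3)^3 = -2/27.
  c_2 = 3/(-3)^4 = 1/27.
The series is valid for |w/d| < 1, i.e. |z − z₀| < |d|.
Radius of convergence: R = |5 − z₀| = |-3| = 3 (distance from z₀ to the singularity z = 5).

c_0 = 1/9, c_1 = -2/27, c_2 = 1/27; R = 3.


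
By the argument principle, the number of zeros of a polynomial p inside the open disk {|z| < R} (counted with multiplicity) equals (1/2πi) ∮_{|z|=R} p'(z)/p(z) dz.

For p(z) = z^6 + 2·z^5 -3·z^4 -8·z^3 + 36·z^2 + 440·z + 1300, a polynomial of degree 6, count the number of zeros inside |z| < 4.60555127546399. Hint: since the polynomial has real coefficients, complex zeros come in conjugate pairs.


The zeros of p are: (3 + 2i), (3 - 2i), (-1 + 3i), (-1 - 3i), (-3 + 1i), (-3 - 1i).
Their magnitudes are: 3.606, 3.606, 3.162, 3.162, 3.162, 3.162.
Zeros with |z| < R = 4.60555127546399: (3 + 2i), (3 - 2i), (-1 + 3i), (-1 - 3i), (-3 + 1i), (-3 - 1i).
Count = 6.
By the argument principle, (1/2πi) ∮_{|z|=R} p'(z)/p(z) dz equals exactly this count.

Number of zeros inside |z| < 4.60555127546399: 6.


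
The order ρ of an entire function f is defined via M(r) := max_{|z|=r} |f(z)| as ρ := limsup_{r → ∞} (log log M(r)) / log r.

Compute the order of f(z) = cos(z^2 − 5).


Write cos(w) = (e^{iw} ± e^{−iw})/(2 or 2i), so |cos(w)| ≤ e^{|w|}. With w = z^2 − 5, |w| ≤ 1r^2 + 5 on |z|=r, giving M(r) ≤ e^{1r^2 + 5} and ρ ≤ 2. For the lower bound, choose z on |z|=r with 1z^2 purely imaginary of modulus 1r^2; then |cos(z^2 − 5)| grows like e^{1r^2}/2, so ρ ≥ 2. Hence ρ = 2.
Therefore ρ = 2.

Order ρ = 2.


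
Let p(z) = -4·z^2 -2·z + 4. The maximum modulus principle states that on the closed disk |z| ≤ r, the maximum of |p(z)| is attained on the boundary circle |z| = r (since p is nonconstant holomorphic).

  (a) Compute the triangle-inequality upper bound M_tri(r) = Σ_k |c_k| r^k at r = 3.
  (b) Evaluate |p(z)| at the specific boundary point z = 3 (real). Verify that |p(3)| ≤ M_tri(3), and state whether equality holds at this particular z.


Coefficients: c_0 = 4, c_1 = -2, c_2 = -4. Radius r = 3.
Part (a). Triangle bound: M_tri(r) = Σ_k |c_k| r^k
  = |4|·3^0 + |-2|·3^1 + |-4|·3^2
  = 4 + 6 + 36 = 46.
This bounds M(r) := max_{|z|=r} |p(z)| from above; equality holds iff all terms c_k z^k can be made to align in phase at a single z on |z|=r.
Part (b). At z = 3 (real, on the circle |z| = r):
  p(3) = (4)·3^0 + (-2)·3^1 + (-4)·3^2 = -38.
  |p(3)| = 38.
Check: |p(3)| = 38 ≤ 46 = M_tri(3). ✓ Equality does not hold at z = 3 (the coefficients have mixed signs, so the terms do not all align in phase there).

M_tri(3) = 46; |p(3)| = 38; equality at z=3: no.


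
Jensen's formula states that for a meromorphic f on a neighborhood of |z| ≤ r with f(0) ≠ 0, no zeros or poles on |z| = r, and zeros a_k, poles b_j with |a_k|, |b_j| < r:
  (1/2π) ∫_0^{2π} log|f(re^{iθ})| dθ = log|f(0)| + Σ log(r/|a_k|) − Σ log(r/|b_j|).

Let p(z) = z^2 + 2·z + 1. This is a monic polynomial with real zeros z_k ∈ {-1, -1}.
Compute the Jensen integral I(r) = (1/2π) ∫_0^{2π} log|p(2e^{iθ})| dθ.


Zeros: -1, -1; r = 2.
Inside |z| < r: -1, -1. Outside (|z| ≥ r): ∅.
p(0) = 1, so log|p(0)| = log(1) = 0.0000.
Apply Jensen: I(r) = log|p(0)| + Σ_k log(r/|z_k|), summed over zeros inside |z| < r.
  log(r/|z_k|) for z_k = -1: log(2/1) = 0.6931
  log(r/|z_k|) for z_k = -1: log(2/1) = 0.6931
Sum over inside zeros: 1.3863.
I(r) = log|p(0)| + (inside sum) = 0.0000 + 1.3863 = 1.3863.
Closed form (all zeros inside, monic): I(r) = n·log(r) = 2·log(2) = 1.3863. ✓

I(r) ≈ 1.3863.


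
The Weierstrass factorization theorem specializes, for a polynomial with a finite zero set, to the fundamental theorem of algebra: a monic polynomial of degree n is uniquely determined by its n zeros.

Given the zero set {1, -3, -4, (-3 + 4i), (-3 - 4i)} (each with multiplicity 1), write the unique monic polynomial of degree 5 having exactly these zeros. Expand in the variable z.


The polynomial is p(z) = ∏_{α ∈ S} (z − α), where S = {1, -3, -4, (-3 + 4i), (-3 - 4i)}.
Expanding the product yields: p(z) = z^5 + 12·z^4 + 66·z^3 + 168·z^2 + 53·z -300.
Note conjugate pairs combine to real quadratics: (z − (-3+4i))(z − (-3−4i)) = z² + 6z + 25.
The resulting polynomial has degree 5 and real coefficients as required.

p(z) = z^5 + 12·z^4 + 66·z^3 + 168·z^2 + 53·z -300.


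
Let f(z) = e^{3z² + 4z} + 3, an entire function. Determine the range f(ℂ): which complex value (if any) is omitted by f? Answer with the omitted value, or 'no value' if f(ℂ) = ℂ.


Little Picard bounds the complement of f(ℂ) to at most one point.
The exponent g(z) = 3z² + 4z is a nonconstant polynomial, hence surjective onto ℂ. So e^{g(z)} takes every value in {e^w : w ∈ ℂ} = ℂ ∖ {0}. Adding 3 shifts the range to ℂ ∖ {3}. f omits exactly 3.

Omitted value: 3.


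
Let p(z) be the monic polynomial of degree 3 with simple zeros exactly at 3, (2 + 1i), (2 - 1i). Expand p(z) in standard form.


The polynomial is p(z) = ∏_{α ∈ S} (z − α), where S = {3, (2 + 1i), (2 - 1i)}.
Expanding the product yields: p(z) = z^3 -7·z^2 + 17·z -15.
Note conjugate pairs combine to real quadratics: (z − (2+1i))(z − (2−1i)) = z² − 4z + 5.
The resulting polynomial has degree 3 and real coefficients as required.

p(z) = z^3 -7·z^2 + 17·z -15.


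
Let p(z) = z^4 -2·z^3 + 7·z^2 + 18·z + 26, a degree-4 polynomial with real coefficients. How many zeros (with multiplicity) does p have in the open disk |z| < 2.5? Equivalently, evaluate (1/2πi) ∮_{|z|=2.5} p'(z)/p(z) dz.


The zeros of p are: (2 + 3i), (2 - 3i), (-1 + 1i), (-1 - 1i).
Their magnitudes are: 3.606, 3.606, 1.414, 1.414.
Zeros with |z| < R = 2.5: (-1 + 1i), (-1 - 1i).
Count = 2.
By the argument principle, (1/2πi) ∮_{|z|=R} p'(z)/p(z) dz equals exactly this count.

Number of zeros inside |z| < 2.5: 2.


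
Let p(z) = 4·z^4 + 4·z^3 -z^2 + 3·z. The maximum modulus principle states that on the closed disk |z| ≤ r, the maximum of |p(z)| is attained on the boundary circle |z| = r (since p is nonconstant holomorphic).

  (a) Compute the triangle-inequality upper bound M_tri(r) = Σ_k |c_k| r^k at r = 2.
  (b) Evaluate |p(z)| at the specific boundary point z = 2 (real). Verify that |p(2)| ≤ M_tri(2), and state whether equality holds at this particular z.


Coefficients: c_0 = 0, c_1 = 3, c_2 = -1, c_3 = 4, c_4 = 4. Radius r = 2.
Part (a). Triangle bound: M_tri(r) = Σ_k |c_k| r^k
  = |0|·2^0 + |3|·2^1 + |-1|·2^2 + |4|·2^3 + |4|·2^4
  = 0 + 6 + 4 + 32 + 64 = 106.
This bounds M(r) := max_{|z|=r} |p(z)| from above; equality holds iff all terms c_k z^k can be made to align in phase at a single z on |z|=r.
Part (b). At z = 2 (real, on the circle |z| = r):
  p(2) = (0)·2^0 + (3)·2^1 + (-1)·2^2 + (4)·2^3 + (4)·2^4 = 98.
  |p(2)| = 98.
Check: |p(2)| = 98 ≤ 106 = M_tri(2). ✓ Equality does not hold at z = 2 (the coefficients have mixed signs, so the terms do not all align in phase there).

M_tri(2) = 106; |p(2)| = 98; equality at z=2: no.


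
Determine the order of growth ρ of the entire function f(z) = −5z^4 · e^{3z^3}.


M(r) = max_{|z|=r} |-5|·|z|^4·|e^{3z^3}| = 5·r^4 · e^{3r^3} (the factors attain their maxima compatibly on |z|=r). Then log M(r) = log 5 + 4·log r + 3r^3, dominated by the last term, so log log M(r) ~ 3·log r. The polynomial factor -5z^4 contributes only a log r term and does not affect the order. ρ = 3.
Therefore ρ = 3.

Order ρ = 3.


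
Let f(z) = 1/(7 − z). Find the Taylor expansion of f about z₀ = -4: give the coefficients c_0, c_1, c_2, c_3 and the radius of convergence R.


Let w = z − z₀, so z = z₀ + w.
Then 7 − z = 7 − (z₀ + w) = (7 − z₀) − w = 11 − w.
f(z) = 1/(11 − w) = (1/(11)) · 1/(1 − w/(11)) = Σ_{n≥0} w^n / (11)^(n+1).
So c_n = 1/(11)^(n+1):
  c_0 = 1/(11)^1 = 1/11.
  c_1 = 1/(11)^2 = 1/121.
  c_2 = 1/(11)^3 = 1/1331.
  c_3 = 1/(11)^4 = 1/14641.
The series is valid for |w/d| < 1, i.e. |z − z₀| < |d|.
Radius of convergence: R = |7 − z₀| = |11| = 11 (distance from z₀ to the singularity z = 7).

c_0 = 1/11, c_1 = 1/121, c_2 = 1/1331, c_3 = 1/14641; R = 11.


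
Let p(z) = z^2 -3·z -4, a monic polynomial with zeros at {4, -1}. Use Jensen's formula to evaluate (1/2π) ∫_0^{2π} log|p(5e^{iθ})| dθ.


Zeros: -1, 4; r = 5.
Inside |z| < r: -1, 4. Outside (|z| ≥ r): ∅.
p(0) = -4, so log|p(0)| = log(4) = 1.3863.
Apply Jensen: I(r) = log|p(0)| + Σ_k log(r/|z_k|), summed over zeros inside |z| < r.
  log(r/|z_k|) for z_k = 4: log(5/4) = 0.2231
  log(r/|z_k|) for z_k = -1: log(5/1) = 1.6094
Sum over inside zeros: 1.8326.
I(r) = log|p(0)| + (inside sum) = 1.3863 + 1.8326 = 3.2189.
Closed form (all zeros inside, monic): I(r) = n·log(r) = 2·log(5) = 3.2189. ✓

I(r) ≈ 3.2189.


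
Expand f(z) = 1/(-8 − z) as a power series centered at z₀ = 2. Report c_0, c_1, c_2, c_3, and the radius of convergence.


Let w = z − z₀, so z = z₀ + w.
Then -8 − z = -8 − (z₀ + w) = (-8 − z₀) − w = -10 − w.
f(z) = 1/(-10 − w) = (1/(-10)) · 1/(1 − w/(-10)) = Σ_{n≥0} w^n / (-10)^(n+1).
So c_n = 1/(-10)^(n+1):
  c_0 = 1/(-10)^1 = -1/10.
  c_1 = 1/(-10)^2 = 1/100.
  c_2 = 1/(-10)^3 = -1/1000.
  c_3 = 1/(-10)^4 = 1/10000.
The series is valid for |w/d| < 1, i.e. |z − z₀| < |d|.
Radius of convergence: R = |-8 − z₀| = |-10| = 10 (distance from z₀ to the singularity z = -8).

c_0 = -1/10, c_1 = 1/100, c_2 = -1/1000, c_3 = 1/10000; R = 10.


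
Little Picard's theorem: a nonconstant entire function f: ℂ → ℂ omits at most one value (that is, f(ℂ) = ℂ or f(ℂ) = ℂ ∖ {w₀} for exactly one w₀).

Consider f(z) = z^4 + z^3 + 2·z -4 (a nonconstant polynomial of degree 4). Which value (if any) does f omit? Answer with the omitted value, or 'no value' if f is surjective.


Little Picard bounds the complement of f(ℂ) to at most one point.
For every w ∈ ℂ, the equation p(z) − w = 0 is a nonconstant polynomial in z and hence has at least one root by the fundamental theorem of algebra. So p is surjective onto ℂ, omitting no value.

Omitted value: no value.


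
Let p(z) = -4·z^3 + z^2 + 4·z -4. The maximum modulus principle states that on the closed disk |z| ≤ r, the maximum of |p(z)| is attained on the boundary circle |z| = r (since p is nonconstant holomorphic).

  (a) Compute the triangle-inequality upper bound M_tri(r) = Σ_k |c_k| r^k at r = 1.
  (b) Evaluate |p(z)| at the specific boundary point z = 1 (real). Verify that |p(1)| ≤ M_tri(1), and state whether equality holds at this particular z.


Coefficients: c_0 = -4, c_1 = 4, c_2 = 1, c_3 = -4. Radius r = 1.
Part (a). Triangle bound: M_tri(r) = Σ_k |c_k| r^k
  = |-4|·1^0 + |4|·1^1 + |1|·1^2 + |-4|·1^3
  = 4 + 4 + 1 + 4 = 13.
This bounds M(r) := max_{|z|=r} |p(z)| from above; equality holds iff all terms c_k z^k can be made to align in phase at a single z on |z|=r.
Part (b). At z = 1 (real, on the circle |z| = r):
  p(1) = (-4)·1^0 + (4)·1^1 + (1)·1^2 + (-4)·1^3 = -3.
  |p(1)| = 3.
Check: |p(1)| = 3 ≤ 13 = M_tri(1). ✓ Equality does not hold at z = 1 (the coefficients have mixed signs, so the terms do not all align in phase there).

M_tri(1) = 13; |p(1)| = 3; equality at z=1: no.


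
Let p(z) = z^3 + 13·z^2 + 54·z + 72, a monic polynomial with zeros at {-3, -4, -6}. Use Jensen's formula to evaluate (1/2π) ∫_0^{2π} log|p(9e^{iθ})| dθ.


Zeros: -6, -4, -3; r = 9.
Inside |z| < r: -6, -4, -3. Outside (|z| ≥ r): ∅.
p(0) = 72, so log|p(0)| = log(72) = 4.2767.
Apply Jensen: I(r) = log|p(0)| + Σ_k log(r/|z_k|), summed over zeros inside |z| < r.
  log(r/|z_k|) for z_k = -3: log(9/3) = 1.0986
  log(r/|z_k|) for z_k = -4: log(9/4) = 0.8109
  log(r/|z_k|) for z_k = -6: log(9/6) = 0.4055
Sum over inside zeros: 2.3150.
I(r) = log|p(0)| + (inside sum) = 4.2767 + 2.3150 = 6.5917.
Closed form (all zeros inside, monic): I(r) = n·log(r) = 3·log(9) = 6.5917. ✓

I(r) ≈ 6.5917.


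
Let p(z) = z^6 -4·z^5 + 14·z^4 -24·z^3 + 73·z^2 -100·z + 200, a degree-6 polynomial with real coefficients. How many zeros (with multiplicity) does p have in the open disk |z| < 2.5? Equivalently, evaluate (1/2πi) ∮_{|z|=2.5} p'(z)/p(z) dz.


The zeros of p are: (-1 + 2i), (-1 - 2i), (1 + 2i), (1 - 2i), (2 + 2i), (2 - 2i).
Their magnitudes are: 2.236, 2.236, 2.236, 2.236, 2.828, 2.828.
Zeros with |z| < R = 2.5: (-1 + 2i), (-1 - 2i), (1 + 2i), (1 - 2i).
Count = 4.
By the argument principle, (1/2πi) ∮_{|z|=R} p'(z)/p(z) dz equals exactly this count.

Number of zeros inside |z| < 2.5: 4.


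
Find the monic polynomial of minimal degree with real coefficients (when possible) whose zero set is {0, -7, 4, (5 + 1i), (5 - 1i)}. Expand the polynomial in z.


The polynomial is p(z) = ∏_{α ∈ S} (z − α), where S = {0, -7, 4, (5 + 1i), (5 - 1i)}.
Expanding the product yields: p(z) = z^5 -7·z^4 -32·z^3 + 358·z^2 -728·z.
Note conjugate pairs combine to real quadratics: (z − (5+1i))(z − (5−1i)) = z² − 10z + 26.
The resulting polynomial has degree 5 and real coefficients as required.

p(z) = z^5 -7·z^4 -32·z^3 + 358·z^2 -728·z.


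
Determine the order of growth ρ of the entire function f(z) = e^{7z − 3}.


|e^{7z − 3}| = e^{Re(7·z) + -3} ≤ e^{7|z|^1 + -3} = e^{7r^1 + -3} on |z| = r, so ρ ≤ 1. Choosing z on |z|=r so that 7·z is real positive (always possible by picking arg z appropriately) gives |f(z)| = e^{7r^1 + -3}, matching the bound. The additive constant -3 does not affect log log M(r) ~ 1·log r. Hence ρ = 1.
Therefore ρ = 1.

Order ρ = 1.


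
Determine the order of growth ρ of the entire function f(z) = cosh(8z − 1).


cosh(w) is a linear combination of e^{iw} and e^{−iw} (or e^w, e^{−w} in the hyperbolic case), so |cosh(w)| ≤ e^{|w|}. With w = 8z − 1, |w| ≤ 8|z| + 1 = 8r + 1 on |z| = r, giving M(r) ≤ e^{8r + 1}, so ρ ≤ 1. On a suitable ray (z = it for sin/cos; z = t for sinh/cosh, t real → ∞), |cosh(8z − 1)| grows like e^{8|t|}/2, so ρ ≥ 1. Hence ρ = 1.
Therefore ρ = 1.

Order ρ = 1.


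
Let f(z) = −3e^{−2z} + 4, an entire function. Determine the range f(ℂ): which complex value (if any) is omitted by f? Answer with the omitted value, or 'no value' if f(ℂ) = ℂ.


Little Picard bounds the complement of f(ℂ) to at most one point.
e^{−2z} is never zero on ℂ, so -3·e^{−2z} takes every value in ℂ ∖ {0}. Adding 4 shifts the range to ℂ ∖ {4}. Thus f omits exactly the value 4.

Omitted value: 4.


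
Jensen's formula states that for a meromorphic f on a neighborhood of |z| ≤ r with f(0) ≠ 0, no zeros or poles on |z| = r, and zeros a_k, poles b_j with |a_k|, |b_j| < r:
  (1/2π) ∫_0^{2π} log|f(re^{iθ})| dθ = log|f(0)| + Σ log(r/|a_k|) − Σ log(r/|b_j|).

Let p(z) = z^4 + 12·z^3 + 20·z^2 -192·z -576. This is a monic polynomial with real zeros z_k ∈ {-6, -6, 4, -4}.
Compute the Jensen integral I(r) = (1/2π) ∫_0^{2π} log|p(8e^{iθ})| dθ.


Zeros: -6, -6, -4, 4; r = 8.
Inside |z| < r: -6, -6, -4, 4. Outside (|z| ≥ r): ∅.
p(0) = -576, so log|p(0)| = log(576) = 6.3561.
Apply Jensen: I(r) = log|p(0)| + Σ_k log(r/|z_k|), summed over zeros inside |z| < r.
  log(r/|z_k|) for z_k = -6: log(8/6) = 0.2877
  log(r/|z_k|) for z_k = -6: log(8/6) = 0.2877
  log(r/|z_k|) for z_k = 4: log(8/4) = 0.6931
  log(r/|z_k|) for z_k = -4: log(8/4) = 0.6931
Sum over inside zeros: 1.9617.
I(r) = log|p(0)| + (inside sum) = 6.3561 + 1.9617 = 8.3178.
Closed form (all zeros inside, monic): I(r) = n·log(r) = 4·log(8) = 8.3178. ✓

I(r) ≈ 8.3178.


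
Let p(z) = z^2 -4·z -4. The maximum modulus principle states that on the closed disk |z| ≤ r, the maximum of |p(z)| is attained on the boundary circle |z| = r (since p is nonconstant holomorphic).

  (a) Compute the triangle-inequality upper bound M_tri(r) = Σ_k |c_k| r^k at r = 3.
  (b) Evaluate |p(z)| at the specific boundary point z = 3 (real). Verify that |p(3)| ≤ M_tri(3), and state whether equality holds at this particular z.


Coefficients: c_0 = -4, c_1 = -4, c_2 = 1. Radius r = 3.
Part (a). Triangle bound: M_tri(r) = Σ_k |c_k| r^k
  = |-4|·3^0 + |-4|·3^1 + |1|·3^2
  = 4 + 12 + 9 = 25.
This bounds M(r) := max_{|z|=r} |p(z)| from above; equality holds iff all terms c_k z^k can be made to align in phase at a single z on |z|=r.
Part (b). At z = 3 (real, on the circle |z| = r):
  p(3) = (-4)·3^0 + (-4)·3^1 + (1)·3^2 = -7.
  |p(3)| = 7.
Check: |p(3)| = 7 ≤ 25 = M_tri(3). ✓ Equality does not hold at z = 3 (the coefficients have mixed signs, so the terms do not all align in phase there).

M_tri(3) = 25; |p(3)| = 7; equality at z=3: no.


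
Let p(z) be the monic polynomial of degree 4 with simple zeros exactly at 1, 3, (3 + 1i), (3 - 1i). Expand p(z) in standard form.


The polynomial is p(z) = ∏_{α ∈ S} (z − α), where S = {1, 3, (3 + 1i), (3 - 1i)}.
Expanding the product yields: p(z) = z^4 -10·z^3 + 37·z^2 -58·z + 30.
Note conjugate pairs combine to real quadratics: (z − (3+1i))(z − (3−1i)) = z² − 6z + 10.
The resulting polynomial has degree 4 and real coefficients as required.

p(z) = z^4 -10·z^3 + 37·z^2 -58·z + 30.


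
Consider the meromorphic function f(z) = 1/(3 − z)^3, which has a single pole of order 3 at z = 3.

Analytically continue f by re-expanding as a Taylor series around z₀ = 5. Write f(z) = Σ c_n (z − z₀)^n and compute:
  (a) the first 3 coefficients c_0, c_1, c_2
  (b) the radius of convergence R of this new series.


Let w = z − z₀, so z = z₀ + w.
Then 3 − z = 3 − (z₀ + w) = (3 − z₀) − w = -2 − w.
f(z) = 1/(-2 − w)^3 = (1/(-2)^3) · (1 − w/(-2))^{−3}.
By the binomial series (1−u)^{−3} = Σ_{n≥0} C(n+2, 2) u^n for |u|<1, with u = w/(-2):
  c_n = C(n+2, 2) / (-2)^(n+3).
  c_0 = 1/(-2)^3 = -1/8.
  c_1 = 3/(-2)^4 = 3/16.
  c_2 = 6/(-2)^5 = -3/16.
The series is valid for |w/d| < 1, i.e. |z − z₀| < |d|.
Radius of convergence: R = |3 − z₀| = |-2| = 2 (distance from z₀ to the singularity z = 3).

c_0 = -1/8, c_1 = 3/16, c_2 = -3/16; R = 2.
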